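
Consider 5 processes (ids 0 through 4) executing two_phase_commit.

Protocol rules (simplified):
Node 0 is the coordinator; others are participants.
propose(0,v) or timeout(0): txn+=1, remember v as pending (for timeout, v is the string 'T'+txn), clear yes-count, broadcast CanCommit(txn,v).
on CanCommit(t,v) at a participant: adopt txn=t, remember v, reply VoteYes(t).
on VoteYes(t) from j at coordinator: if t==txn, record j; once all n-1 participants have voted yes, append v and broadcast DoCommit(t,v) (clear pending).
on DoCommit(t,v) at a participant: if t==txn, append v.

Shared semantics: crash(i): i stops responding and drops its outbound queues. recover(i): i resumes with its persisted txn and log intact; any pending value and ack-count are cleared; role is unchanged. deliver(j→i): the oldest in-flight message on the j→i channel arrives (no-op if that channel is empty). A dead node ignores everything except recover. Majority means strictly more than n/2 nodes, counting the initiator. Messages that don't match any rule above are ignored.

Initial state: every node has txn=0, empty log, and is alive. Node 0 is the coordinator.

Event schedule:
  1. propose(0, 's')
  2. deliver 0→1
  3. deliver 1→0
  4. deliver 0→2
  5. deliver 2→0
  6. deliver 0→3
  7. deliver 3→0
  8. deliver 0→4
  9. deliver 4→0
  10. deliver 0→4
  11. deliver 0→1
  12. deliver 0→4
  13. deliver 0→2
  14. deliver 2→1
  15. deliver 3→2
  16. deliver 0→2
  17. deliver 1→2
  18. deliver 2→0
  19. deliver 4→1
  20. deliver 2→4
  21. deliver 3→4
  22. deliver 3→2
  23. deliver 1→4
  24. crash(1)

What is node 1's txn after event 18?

1

step 1 propose(0,'s'): 0={coor,t=1,log=-}
step 2 deliver 0→1: 1={part,t=1,log=-}
step 3 deliver 1→0: —
step 4 deliver 0→2: 2={part,t=1,log=-}
step 5 deliver 2→0: —
step 6 deliver 0→3: 3={part,t=1,log=-}
step 7 deliver 3→0: —
step 8 deliver 0→4: 4={part,t=1,log=-}
step 9 deliver 4→0: 0={coor,t=1,log=s}
step 10 deliver 0→4: 4={part,t=1,log=s}
step 11 deliver 0→1: 1={part,t=1,log=s}
step 12 deliver 0→4: —
step 13 deliver 0→2: 2={part,t=1,log=s}
step 14 deliver 2→1: —
step 15 deliver 3→2: —
step 16 deliver 0→2: —
step 17 deliver 1→2: —
step 18 deliver 2→0: —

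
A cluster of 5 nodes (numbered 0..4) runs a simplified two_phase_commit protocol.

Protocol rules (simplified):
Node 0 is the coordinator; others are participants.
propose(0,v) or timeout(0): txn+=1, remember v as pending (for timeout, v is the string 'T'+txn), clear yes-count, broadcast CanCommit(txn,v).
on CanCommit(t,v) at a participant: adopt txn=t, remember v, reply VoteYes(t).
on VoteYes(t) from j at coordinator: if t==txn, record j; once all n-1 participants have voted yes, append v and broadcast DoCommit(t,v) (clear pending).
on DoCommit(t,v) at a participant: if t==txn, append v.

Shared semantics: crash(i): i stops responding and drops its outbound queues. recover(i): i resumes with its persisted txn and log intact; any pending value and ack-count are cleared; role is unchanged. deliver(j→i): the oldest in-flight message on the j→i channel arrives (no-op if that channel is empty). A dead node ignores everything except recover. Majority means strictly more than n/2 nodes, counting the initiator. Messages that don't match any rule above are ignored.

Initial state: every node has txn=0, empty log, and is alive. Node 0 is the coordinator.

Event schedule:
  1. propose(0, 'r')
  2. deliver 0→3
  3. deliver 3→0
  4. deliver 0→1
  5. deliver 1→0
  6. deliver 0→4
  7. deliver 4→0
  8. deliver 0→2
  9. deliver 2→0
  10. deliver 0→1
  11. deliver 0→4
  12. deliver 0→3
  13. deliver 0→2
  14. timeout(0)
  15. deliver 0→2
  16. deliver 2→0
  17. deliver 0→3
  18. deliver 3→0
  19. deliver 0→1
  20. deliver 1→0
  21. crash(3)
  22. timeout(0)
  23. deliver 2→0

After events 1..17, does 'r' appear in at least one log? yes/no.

[1] propose(0,'r') → N0(coor t1 [-])
[2] deliver 0→3 → N3(part t1 [-])
[3] deliver 3→0 → ∅
[4] deliver 0→1 → N1(part t1 [-])
[5] deliver 1→0 → ∅
[6] deliver 0→4 → N4(part t1 [-])
[7] deliver 4→0 → ∅
[8] deliver 0→2 → N2(part t1 [-])
[9] deliver 2→0 → N0(coor t1 [r])
[10] deliver 0→1 → N1(part t1 [r])
[11] deliver 0→4 → N4(part t1 [r])
[12] deliver 0→3 → N3(part t1 [r])
[13] deliver 0→2 → N2(part t1 [r])
[14] timeout(0) → N0(coor t2 [r])
[15] deliver 0→2 → N2(part t2 [r])
[16] deliver 2→0 → ∅
[17] deliver 0→3 → N3(part t2 [r])

yes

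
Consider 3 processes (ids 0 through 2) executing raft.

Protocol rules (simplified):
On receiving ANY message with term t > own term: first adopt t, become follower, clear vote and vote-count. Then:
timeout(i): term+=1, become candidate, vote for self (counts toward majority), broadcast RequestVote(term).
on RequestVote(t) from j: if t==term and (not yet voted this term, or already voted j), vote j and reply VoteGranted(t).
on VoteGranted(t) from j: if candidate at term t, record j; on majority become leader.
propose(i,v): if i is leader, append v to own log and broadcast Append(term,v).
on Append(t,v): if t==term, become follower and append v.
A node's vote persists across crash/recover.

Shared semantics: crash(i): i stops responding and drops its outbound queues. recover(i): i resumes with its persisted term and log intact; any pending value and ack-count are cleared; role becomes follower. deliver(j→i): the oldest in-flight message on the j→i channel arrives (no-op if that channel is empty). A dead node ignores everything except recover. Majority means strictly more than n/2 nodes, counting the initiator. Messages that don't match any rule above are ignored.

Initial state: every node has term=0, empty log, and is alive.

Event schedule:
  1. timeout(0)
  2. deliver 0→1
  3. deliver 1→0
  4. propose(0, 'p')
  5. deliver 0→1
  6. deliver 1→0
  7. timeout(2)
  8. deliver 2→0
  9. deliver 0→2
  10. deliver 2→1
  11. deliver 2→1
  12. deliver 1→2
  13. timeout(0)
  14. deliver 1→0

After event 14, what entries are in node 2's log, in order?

step 1 timeout(0): 0={cand,t=1,log=-}
step 2 deliver 0→1: 1={foll,t=1,log=-}
step 3 deliver 1→0: 0={lead,t=1,log=-}
step 4 propose(0,'p'): 0={lead,t=1,log=p}
step 5 deliver 0→1: 1={foll,t=1,log=p}
step 6 deliver 1→0: —
step 7 timeout(2): 2={cand,t=1,log=-}
step 8 deliver 2→0: —
step 9 deliver 0→2: —
step 10 deliver 2→1: —
step 11 deliver 2→1: —
step 12 deliver 1→2: —
step 13 timeout(0): 0={cand,t=2,log=p}
step 14 deliver 1→0: —

empty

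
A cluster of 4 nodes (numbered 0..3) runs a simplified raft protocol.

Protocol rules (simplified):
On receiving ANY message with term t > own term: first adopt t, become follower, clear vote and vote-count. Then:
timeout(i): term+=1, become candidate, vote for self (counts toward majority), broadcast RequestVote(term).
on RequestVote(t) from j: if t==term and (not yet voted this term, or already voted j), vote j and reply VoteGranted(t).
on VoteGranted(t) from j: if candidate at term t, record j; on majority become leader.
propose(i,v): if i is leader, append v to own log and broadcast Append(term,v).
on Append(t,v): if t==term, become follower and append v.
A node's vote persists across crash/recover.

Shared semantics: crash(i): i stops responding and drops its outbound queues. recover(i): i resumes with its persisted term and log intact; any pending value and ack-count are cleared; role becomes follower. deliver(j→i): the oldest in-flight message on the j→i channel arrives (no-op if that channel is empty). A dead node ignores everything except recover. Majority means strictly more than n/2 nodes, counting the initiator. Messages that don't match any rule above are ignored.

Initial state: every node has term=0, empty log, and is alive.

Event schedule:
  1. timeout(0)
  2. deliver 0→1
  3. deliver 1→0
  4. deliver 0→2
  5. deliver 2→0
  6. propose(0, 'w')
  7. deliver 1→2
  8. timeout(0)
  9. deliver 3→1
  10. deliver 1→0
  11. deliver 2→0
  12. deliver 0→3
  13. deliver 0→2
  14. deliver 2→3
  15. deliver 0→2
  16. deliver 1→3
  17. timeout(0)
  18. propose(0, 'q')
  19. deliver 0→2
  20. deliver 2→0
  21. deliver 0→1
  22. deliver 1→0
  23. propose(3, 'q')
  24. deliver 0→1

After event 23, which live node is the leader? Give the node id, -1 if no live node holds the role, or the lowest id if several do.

-1

step 1 timeout(0): 0={cand,t=1,log=-}
step 2 deliver 0→1: 1={foll,t=1,log=-}
step 3 deliver 1→0: —
step 4 deliver 0→2: 2={foll,t=1,log=-}
step 5 deliver 2→0: 0={lead,t=1,log=-}
step 6 propose(0,'w'): 0={lead,t=1,log=w}
step 7 deliver 1→2: —
step 8 timeout(0): 0={cand,t=2,log=w}
step 9 deliver 3→1: —
step 10 deliver 1→0: —
step 11 deliver 2→0: —
step 12 deliver 0→3: 3={foll,t=1,log=-}
step 13 deliver 0→2: 2={foll,t=1,log=w}
step 14 deliver 2→3: —
step 15 deliver 0→2: 2={foll,t=2,log=w}
step 16 deliver 1→3: —
step 17 timeout(0): 0={cand,t=3,log=w}
step 18 propose(0,'q'): —
step 19 deliver 0→2: 2={foll,t=3,log=w}
step 20 deliver 2→0: —
step 21 deliver 0→1: 1={foll,t=1,log=w}
step 22 deliver 1→0: —
step 23 propose(3,'q'): —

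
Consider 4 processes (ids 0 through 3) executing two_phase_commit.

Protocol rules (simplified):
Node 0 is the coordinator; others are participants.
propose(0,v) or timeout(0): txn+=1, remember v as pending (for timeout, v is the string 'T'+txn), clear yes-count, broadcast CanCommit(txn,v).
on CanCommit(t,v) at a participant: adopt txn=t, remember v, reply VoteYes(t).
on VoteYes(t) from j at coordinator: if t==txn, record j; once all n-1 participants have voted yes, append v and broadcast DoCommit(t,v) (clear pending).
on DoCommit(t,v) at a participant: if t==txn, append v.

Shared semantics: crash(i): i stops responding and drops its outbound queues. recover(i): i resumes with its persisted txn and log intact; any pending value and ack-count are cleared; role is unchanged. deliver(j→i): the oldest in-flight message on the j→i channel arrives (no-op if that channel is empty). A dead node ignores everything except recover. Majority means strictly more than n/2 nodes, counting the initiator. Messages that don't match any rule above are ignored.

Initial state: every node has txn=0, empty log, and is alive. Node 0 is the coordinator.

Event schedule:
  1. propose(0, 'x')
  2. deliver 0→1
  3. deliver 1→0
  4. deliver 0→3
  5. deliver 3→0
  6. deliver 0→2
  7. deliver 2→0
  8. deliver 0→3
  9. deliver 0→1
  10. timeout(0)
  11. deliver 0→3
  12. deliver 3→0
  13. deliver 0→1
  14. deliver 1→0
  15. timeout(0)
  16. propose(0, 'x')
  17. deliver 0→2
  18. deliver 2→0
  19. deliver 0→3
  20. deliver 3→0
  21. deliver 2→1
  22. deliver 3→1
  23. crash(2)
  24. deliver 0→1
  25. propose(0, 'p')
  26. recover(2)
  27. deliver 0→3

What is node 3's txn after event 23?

3

1. propose(0,'x'):  <0:coor t1 ->
2. deliver 0→1:  <1:part t1 ->
3. deliver 1→0:  nop
4. deliver 0→3:  <3:part t1 ->
5. deliver 3→0:  nop
6. deliver 0→2:  <2:part t1 ->
7. deliver 2→0:  <0:coor t1 x>
8. deliver 0→3:  <3:part t1 x>
9. deliver 0→1:  <1:part t1 x>
10. timeout(0):  <0:coor t2 x>
11. deliver 0→3:  <3:part t2 x>
12. deliver 3→0:  nop
13. deliver 0→1:  <1:part t2 x>
14. deliver 1→0:  nop
15. timeout(0):  <0:coor t3 x>
16. propose(0,'x'):  <0:coor t4 x>
17. deliver 0→2:  <2:part t1 x>
18. deliver 2→0:  nop
19. deliver 0→3:  <3:part t3 x>
20. deliver 3→0:  nop
21. deliver 2→1:  nop
22. deliver 3→1:  nop
23. crash(2):  <2:✗part t1 x>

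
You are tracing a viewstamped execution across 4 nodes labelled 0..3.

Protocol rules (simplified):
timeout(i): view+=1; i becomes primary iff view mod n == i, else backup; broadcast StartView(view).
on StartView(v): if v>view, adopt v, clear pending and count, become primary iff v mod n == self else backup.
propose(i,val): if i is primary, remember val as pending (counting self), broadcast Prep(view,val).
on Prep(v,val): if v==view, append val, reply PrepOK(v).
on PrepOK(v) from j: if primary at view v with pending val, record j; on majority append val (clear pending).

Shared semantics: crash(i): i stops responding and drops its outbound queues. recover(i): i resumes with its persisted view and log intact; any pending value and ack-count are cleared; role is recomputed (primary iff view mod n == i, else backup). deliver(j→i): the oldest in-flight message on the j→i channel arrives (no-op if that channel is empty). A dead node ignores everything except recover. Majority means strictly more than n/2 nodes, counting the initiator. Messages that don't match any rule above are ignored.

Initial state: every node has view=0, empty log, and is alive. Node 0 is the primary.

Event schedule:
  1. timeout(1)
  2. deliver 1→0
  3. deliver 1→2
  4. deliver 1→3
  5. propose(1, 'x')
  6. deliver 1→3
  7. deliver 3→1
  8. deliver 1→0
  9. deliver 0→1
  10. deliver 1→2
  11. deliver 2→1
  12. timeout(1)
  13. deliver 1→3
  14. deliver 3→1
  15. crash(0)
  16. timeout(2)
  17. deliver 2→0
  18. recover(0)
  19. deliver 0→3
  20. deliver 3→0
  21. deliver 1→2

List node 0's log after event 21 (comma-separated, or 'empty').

[1] timeout(1) → N1(prim v1 [-])
[2] deliver 1→0 → N0(back v1 [-])
[3] deliver 1→2 → N2(back v1 [-])
[4] deliver 1→3 → N3(back v1 [-])
[5] propose(1,'x') → ∅
[6] deliver 1→3 → N3(back v1 [x])
[7] deliver 3→1 → ∅
[8] deliver 1→0 → N0(back v1 [x])
[9] deliver 0→1 → N1(prim v1 [x])
[10] deliver 1→2 → N2(back v1 [x])
[11] deliver 2→1 → ∅
[12] timeout(1) → N1(back v2 [x])
[13] deliver 1→3 → N3(back v2 [x])
[14] deliver 3→1 → ∅
[15] crash(0) → N0(✗back v1 [x])
[16] timeout(2) → N2(prim v2 [x])
[17] deliver 2→0 → ∅
[18] recover(0) → N0(back v1 [x])
[19] deliver 0→3 → ∅
[20] deliver 3→0 → ∅
[21] deliver 1→2 → ∅

x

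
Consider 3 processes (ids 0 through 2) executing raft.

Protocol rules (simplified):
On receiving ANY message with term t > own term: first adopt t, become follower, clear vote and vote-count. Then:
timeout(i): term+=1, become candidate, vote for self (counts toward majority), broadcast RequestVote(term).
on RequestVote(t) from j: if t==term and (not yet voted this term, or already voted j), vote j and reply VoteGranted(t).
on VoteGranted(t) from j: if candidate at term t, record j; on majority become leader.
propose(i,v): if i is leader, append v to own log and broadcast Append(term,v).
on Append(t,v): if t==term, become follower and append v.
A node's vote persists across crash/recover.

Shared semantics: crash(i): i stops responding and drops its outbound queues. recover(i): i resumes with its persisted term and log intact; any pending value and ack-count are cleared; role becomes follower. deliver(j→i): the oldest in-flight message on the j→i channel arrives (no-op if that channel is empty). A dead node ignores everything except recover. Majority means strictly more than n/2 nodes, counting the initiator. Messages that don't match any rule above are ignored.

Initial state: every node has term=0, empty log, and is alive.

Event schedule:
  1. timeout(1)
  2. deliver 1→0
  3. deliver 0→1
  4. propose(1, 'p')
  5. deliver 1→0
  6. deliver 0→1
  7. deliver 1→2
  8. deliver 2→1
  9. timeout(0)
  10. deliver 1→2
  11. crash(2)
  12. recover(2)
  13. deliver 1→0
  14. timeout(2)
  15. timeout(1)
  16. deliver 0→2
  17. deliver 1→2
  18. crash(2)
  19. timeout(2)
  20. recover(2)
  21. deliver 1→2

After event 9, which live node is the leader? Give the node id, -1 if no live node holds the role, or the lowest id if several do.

1

step 1 timeout(1): 1={cand,t=1,log=-}
step 2 deliver 1→0: 0={foll,t=1,log=-}
step 3 deliver 0→1: 1={lead,t=1,log=-}
step 4 propose(1,'p'): 1={lead,t=1,log=p}
step 5 deliver 1→0: 0={foll,t=1,log=p}
step 6 deliver 0→1: —
step 7 deliver 1→2: 2={foll,t=1,log=-}
step 8 deliver 2→1: —
step 9 timeout(0): 0={cand,t=2,log=p}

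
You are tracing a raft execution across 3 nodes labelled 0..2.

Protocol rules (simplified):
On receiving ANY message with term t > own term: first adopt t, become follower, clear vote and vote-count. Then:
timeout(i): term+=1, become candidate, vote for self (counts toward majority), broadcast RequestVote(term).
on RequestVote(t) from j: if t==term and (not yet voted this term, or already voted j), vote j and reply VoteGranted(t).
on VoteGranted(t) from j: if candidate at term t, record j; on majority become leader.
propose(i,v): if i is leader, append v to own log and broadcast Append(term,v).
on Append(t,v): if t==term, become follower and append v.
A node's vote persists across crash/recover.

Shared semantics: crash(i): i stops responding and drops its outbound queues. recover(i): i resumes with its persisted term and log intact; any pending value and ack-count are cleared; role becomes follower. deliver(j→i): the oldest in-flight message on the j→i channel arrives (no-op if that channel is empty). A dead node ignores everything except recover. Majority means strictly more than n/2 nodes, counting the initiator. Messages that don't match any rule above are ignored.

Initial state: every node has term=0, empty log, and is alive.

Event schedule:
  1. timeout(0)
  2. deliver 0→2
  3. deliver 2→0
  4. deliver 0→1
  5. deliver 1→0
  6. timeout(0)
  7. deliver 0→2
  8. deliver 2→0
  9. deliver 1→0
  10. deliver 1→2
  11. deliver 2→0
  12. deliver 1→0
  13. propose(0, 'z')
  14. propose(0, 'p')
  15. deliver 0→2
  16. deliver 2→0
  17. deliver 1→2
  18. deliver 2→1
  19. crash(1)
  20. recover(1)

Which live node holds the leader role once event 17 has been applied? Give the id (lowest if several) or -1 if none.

0

1. timeout(0):  <0:cand t1 ->
2. deliver 0→2:  <2:foll t1 ->
3. deliver 2→0:  <0:lead t1 ->
4. deliver 0→1:  <1:foll t1 ->
5. deliver 1→0:  nop
6. timeout(0):  <0:cand t2 ->
7. deliver 0→2:  <2:foll t2 ->
8. deliver 2→0:  <0:lead t2 ->
9. deliver 1→0:  nop
10. deliver 1→2:  nop
11. deliver 2→0:  nop
12. deliver 1→0:  nop
13. propose(0,'z'):  <0:lead t2 z>
14. propose(0,'p'):  <0:lead t2 z,p>
15. deliver 0→2:  <2:foll t2 z>
16. deliver 2→0:  nop
17. deliver 1→2:  nop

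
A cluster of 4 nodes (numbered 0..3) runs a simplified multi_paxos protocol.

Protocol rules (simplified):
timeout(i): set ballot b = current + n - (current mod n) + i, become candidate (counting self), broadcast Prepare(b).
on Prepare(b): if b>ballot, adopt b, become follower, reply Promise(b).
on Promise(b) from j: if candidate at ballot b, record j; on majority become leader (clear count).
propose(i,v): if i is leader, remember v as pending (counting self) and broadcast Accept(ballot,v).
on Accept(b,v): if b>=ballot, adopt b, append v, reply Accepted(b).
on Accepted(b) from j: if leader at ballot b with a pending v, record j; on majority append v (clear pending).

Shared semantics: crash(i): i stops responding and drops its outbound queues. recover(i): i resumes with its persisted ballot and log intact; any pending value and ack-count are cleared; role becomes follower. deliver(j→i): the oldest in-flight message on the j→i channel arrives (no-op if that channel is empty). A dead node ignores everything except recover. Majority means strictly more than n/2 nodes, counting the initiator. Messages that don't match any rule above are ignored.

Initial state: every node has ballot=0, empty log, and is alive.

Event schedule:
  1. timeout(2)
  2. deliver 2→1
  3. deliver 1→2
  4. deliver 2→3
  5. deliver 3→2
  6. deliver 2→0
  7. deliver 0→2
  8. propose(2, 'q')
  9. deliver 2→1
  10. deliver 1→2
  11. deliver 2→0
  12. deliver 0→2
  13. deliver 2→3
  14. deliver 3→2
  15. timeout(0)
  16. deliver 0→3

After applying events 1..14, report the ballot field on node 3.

6

step 1 timeout(2): 2={cand,b=6,log=-}
step 2 deliver 2→1: 1={foll,b=6,log=-}
step 3 deliver 1→2: —
step 4 deliver 2→3: 3={foll,b=6,log=-}
step 5 deliver 3→2: 2={lead,b=6,log=-}
step 6 deliver 2→0: 0={foll,b=6,log=-}
step 7 deliver 0→2: —
step 8 propose(2,'q'): —
step 9 deliver 2→1: 1={foll,b=6,log=q}
step 10 deliver 1→2: —
step 11 deliver 2→0: 0={foll,b=6,log=q}
step 12 deliver 0→2: 2={lead,b=6,log=q}
step 13 deliver 2→3: 3={foll,b=6,log=q}
step 14 deliver 3→2: —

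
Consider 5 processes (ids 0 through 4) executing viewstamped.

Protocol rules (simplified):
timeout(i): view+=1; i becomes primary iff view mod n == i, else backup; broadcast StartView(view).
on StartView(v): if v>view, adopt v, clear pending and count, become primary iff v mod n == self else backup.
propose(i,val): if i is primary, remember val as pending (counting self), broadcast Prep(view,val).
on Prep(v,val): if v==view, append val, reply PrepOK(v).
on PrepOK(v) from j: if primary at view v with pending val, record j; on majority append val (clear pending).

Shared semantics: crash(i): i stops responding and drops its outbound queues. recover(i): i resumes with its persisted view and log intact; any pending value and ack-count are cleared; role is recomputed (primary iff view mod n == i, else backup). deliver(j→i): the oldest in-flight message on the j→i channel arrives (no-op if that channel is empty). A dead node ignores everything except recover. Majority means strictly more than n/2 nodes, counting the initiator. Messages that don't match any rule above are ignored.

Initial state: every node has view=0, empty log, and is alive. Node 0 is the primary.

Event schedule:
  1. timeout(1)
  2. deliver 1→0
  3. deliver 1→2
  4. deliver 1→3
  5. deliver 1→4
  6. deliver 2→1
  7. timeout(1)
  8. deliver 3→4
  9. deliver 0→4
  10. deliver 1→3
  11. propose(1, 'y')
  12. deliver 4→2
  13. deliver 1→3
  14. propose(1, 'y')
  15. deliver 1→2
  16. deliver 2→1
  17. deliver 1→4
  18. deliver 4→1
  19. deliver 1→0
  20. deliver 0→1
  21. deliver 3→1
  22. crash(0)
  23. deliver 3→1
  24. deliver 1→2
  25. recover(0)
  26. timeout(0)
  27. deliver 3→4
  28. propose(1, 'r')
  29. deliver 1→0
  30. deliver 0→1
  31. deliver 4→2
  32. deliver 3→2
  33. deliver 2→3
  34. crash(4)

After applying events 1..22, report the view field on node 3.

2

e1 timeout(1): 1[prim,v=1,-]
e2 deliver 1→0: 0[back,v=1,-]
e3 deliver 1→2: 2[back,v=1,-]
e4 deliver 1→3: 3[back,v=1,-]
e5 deliver 1→4: 4[back,v=1,-]
e6 deliver 2→1: ·
e7 timeout(1): 1[back,v=2,-]
e8 deliver 3→4: ·
e9 deliver 0→4: ·
e10 deliver 1→3: 3[back,v=2,-]
e11 propose(1,'y'): ·
e12 deliver 4→2: ·
e13 deliver 1→3: ·
e14 propose(1,'y'): ·
e15 deliver 1→2: 2[prim,v=2,-]
e16 deliver 2→1: ·
e17 deliver 1→4: 4[back,v=2,-]
e18 deliver 4→1: ·
e19 deliver 1→0: 0[back,v=2,-]
e20 deliver 0→1: ·
e21 deliver 3→1: ·
e22 crash(0): 0[✗back,v=2,-]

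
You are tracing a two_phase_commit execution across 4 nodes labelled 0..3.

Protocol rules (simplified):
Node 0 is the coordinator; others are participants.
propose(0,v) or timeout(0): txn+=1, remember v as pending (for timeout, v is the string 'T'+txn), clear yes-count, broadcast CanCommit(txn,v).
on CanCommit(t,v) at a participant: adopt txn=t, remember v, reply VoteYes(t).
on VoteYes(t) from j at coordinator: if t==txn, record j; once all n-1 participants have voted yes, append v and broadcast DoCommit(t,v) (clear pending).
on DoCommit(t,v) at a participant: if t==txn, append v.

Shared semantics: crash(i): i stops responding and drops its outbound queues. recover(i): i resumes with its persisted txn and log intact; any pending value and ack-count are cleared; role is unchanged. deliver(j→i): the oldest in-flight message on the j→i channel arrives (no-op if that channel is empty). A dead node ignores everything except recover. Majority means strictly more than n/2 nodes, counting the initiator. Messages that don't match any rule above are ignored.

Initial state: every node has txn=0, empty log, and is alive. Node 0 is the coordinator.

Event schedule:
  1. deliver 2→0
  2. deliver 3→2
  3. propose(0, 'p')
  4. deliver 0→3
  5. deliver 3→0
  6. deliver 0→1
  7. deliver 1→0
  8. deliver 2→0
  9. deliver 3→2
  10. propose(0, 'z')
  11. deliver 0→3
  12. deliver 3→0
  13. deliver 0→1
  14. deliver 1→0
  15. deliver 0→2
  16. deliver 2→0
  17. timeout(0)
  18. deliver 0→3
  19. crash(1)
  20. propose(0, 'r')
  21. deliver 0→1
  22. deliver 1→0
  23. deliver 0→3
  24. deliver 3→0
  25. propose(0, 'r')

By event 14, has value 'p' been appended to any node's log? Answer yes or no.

no

e1 deliver 2→0: ·
e2 deliver 3→2: ·
e3 propose(0,'p'): 0[coor,t=1,-]
e4 deliver 0→3: 3[part,t=1,-]
e5 deliver 3→0: ·
e6 deliver 0→1: 1[part,t=1,-]
e7 deliver 1→0: ·
e8 deliver 2→0: ·
e9 deliver 3→2: ·
e10 propose(0,'z'): 0[coor,t=2,-]
e11 deliver 0→3: 3[part,t=2,-]
e12 deliver 3→0: ·
e13 deliver 0→1: 1[part,t=2,-]
e14 deliver 1→0: ·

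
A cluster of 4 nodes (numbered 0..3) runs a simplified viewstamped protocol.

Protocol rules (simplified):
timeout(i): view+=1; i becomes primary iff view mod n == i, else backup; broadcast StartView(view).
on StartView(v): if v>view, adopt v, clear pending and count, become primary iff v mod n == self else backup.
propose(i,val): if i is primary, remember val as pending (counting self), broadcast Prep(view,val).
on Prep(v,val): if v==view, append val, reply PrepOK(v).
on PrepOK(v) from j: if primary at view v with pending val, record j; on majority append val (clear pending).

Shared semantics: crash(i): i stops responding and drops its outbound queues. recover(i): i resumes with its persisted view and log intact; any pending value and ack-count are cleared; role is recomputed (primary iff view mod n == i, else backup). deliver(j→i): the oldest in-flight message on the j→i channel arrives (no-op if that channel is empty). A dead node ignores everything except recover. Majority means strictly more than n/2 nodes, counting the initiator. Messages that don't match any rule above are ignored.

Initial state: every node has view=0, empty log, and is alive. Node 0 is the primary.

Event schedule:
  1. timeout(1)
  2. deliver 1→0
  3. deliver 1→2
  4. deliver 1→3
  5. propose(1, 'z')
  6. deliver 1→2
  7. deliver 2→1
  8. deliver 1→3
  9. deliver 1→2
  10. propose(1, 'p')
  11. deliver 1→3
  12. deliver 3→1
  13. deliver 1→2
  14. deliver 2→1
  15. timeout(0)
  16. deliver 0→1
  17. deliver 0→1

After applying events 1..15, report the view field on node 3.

1

[1] timeout(1) → N1(prim v1 [-])
[2] deliver 1→0 → N0(back v1 [-])
[3] deliver 1→2 → N2(back v1 [-])
[4] deliver 1→3 → N3(back v1 [-])
[5] propose(1,'z') → ∅
[6] deliver 1→2 → N2(back v1 [z])
[7] deliver 2→1 → ∅
[8] deliver 1→3 → N3(back v1 [z])
[9] deliver 1→2 → ∅
[10] propose(1,'p') → ∅
[11] deliver 1→3 → N3(back v1 [z,p])
[12] deliver 3→1 → ∅
[13] deliver 1→2 → N2(back v1 [z,p])
[14] deliver 2→1 → N1(prim v1 [p])
[15] timeout(0) → N0(back v2 [-])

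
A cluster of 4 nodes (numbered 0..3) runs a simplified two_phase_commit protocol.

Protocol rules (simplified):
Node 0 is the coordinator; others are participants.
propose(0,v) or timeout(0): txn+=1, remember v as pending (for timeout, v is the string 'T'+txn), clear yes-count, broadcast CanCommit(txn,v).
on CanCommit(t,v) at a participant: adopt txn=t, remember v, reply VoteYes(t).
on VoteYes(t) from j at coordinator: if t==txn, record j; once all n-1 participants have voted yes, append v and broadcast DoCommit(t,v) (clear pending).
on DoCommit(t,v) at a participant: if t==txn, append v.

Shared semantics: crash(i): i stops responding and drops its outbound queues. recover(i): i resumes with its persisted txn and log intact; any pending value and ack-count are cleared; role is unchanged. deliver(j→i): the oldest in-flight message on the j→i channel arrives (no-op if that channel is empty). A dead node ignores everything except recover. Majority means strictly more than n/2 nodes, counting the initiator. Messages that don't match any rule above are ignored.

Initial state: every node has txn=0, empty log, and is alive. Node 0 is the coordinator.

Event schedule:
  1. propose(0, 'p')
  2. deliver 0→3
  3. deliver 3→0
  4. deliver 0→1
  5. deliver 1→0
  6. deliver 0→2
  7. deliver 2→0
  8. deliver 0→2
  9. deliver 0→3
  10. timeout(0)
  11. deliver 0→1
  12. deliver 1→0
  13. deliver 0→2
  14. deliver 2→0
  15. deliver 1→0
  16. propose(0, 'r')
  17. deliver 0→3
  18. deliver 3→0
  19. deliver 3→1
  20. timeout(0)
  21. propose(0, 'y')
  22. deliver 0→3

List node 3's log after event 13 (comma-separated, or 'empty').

p

1. propose(0,'p'):  <0:coor t1 ->
2. deliver 0→3:  <3:part t1 ->
3. deliver 3→0:  nop
4. deliver 0→1:  <1:part t1 ->
5. deliver 1→0:  nop
6. deliver 0→2:  <2:part t1 ->
7. deliver 2→0:  <0:coor t1 p>
8. deliver 0→2:  <2:part t1 p>
9. deliver 0→3:  <3:part t1 p>
10. timeout(0):  <0:coor t2 p>
11. deliver 0→1:  <1:part t1 p>
12. deliver 1→0:  nop
13. deliver 0→2:  <2:part t2 p>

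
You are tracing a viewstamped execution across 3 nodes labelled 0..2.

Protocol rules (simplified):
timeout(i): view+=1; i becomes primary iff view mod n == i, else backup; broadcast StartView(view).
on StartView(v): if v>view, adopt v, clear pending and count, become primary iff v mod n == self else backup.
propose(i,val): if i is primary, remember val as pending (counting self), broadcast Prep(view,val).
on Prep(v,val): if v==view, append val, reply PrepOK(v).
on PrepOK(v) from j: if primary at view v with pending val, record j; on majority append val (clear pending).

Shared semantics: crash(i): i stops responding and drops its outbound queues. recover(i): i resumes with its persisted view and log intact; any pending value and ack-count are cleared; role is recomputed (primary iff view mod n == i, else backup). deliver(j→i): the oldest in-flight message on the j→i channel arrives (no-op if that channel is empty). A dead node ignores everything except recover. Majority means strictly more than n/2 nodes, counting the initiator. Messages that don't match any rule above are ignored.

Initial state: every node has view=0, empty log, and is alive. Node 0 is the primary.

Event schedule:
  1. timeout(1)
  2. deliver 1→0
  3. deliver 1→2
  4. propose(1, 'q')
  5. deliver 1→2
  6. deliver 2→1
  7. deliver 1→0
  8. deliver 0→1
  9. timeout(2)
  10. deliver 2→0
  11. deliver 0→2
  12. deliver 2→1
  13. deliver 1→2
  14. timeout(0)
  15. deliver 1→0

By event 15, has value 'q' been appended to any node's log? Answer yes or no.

yes

step 1 timeout(1): 1={prim,v=1,log=-}
step 2 deliver 1→0: 0={back,v=1,log=-}
step 3 deliver 1→2: 2={back,v=1,log=-}
step 4 propose(1,'q'): —
step 5 deliver 1→2: 2={back,v=1,log=q}
step 6 deliver 2→1: 1={prim,v=1,log=q}
step 7 deliver 1→0: 0={back,v=1,log=q}
step 8 deliver 0→1: —
step 9 timeout(2): 2={prim,v=2,log=q}
step 10 deliver 2→0: 0={back,v=2,log=q}
step 11 deliver 0→2: —
step 12 deliver 2→1: 1={back,v=2,log=q}
step 13 deliver 1→2: —
step 14 timeout(0): 0={prim,v=3,log=q}
step 15 deliver 1→0: —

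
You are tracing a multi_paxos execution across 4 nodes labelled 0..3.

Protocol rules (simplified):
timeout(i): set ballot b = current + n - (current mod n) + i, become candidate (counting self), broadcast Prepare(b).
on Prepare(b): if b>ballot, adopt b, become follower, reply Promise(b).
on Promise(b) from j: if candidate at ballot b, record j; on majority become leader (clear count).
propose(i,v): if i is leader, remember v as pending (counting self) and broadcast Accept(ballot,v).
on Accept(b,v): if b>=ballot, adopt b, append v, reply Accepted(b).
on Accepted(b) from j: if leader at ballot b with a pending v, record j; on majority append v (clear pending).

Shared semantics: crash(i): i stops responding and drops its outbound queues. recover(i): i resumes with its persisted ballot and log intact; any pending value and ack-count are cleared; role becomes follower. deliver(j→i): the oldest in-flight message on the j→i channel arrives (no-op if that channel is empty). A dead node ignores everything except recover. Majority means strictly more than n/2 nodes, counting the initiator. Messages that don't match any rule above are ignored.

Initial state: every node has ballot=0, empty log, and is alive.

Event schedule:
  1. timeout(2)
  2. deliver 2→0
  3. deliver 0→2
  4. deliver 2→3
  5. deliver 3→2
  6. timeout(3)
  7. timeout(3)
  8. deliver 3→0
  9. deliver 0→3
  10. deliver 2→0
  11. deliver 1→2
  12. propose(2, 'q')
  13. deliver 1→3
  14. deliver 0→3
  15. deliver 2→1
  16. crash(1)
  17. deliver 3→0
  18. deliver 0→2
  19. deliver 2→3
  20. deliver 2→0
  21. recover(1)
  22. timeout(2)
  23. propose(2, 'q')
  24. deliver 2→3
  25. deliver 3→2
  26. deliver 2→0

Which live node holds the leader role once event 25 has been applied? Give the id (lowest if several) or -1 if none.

-1

1. timeout(2):  <2:cand b6 ->
2. deliver 2→0:  <0:foll b6 ->
3. deliver 0→2:  nop
4. deliver 2→3:  <3:foll b6 ->
5. deliver 3→2:  <2:lead b6 ->
6. timeout(3):  <3:cand b11 ->
7. timeout(3):  <3:cand b15 ->
8. deliver 3→0:  <0:foll b11 ->
9. deliver 0→3:  nop
10. deliver 2→0:  nop
11. deliver 1→2:  nop
12. propose(2,'q'):  nop
13. deliver 1→3:  nop
14. deliver 0→3:  nop
15. deliver 2→1:  <1:foll b6 ->
16. crash(1):  <1:✗foll b6 ->
17. deliver 3→0:  <0:foll b15 ->
18. deliver 0→2:  nop
19. deliver 2→3:  nop
20. deliver 2→0:  nop
21. recover(1):  <1:foll b6 ->
22. timeout(2):  <2:cand b10 ->
23. propose(2,'q'):  nop
24. deliver 2→3:  nop
25. deliver 3→2:  <2:foll b11 ->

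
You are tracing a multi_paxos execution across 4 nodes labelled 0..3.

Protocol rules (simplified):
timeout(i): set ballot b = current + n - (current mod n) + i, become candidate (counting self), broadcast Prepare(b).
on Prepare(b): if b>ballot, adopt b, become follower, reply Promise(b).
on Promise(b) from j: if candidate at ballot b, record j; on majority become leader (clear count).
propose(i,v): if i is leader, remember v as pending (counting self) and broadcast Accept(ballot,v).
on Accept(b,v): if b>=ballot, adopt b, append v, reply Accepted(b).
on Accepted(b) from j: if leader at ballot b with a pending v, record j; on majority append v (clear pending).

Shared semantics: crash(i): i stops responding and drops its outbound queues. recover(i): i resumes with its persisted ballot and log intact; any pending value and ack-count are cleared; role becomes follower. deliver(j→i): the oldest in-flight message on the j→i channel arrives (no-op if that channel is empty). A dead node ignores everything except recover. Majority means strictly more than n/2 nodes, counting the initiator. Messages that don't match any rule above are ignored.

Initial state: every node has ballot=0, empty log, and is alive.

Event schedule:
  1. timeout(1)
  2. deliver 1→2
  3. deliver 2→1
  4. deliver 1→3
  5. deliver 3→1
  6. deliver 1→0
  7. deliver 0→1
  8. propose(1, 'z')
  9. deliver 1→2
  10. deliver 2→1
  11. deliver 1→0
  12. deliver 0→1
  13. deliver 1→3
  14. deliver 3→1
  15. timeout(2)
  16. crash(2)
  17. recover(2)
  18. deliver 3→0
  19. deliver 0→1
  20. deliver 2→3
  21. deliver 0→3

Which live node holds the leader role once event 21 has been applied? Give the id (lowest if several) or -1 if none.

1

1. timeout(1):  <1:cand b5 ->
2. deliver 1→2:  <2:foll b5 ->
3. deliver 2→1:  nop
4. deliver 1→3:  <3:foll b5 ->
5. deliver 3→1:  <1:lead b5 ->
6. deliver 1→0:  <0:foll b5 ->
7. deliver 0→1:  nop
8. propose(1,'z'):  nop
9. deliver 1→2:  <2:foll b5 z>
10. deliver 2→1:  nop
11. deliver 1→0:  <0:foll b5 z>
12. deliver 0→1:  <1:lead b5 z>
13. deliver 1→3:  <3:foll b5 z>
14. deliver 3→1:  nop
15. timeout(2):  <2:cand b10 z>
16. crash(2):  <2:✗cand b10 z>
17. recover(2):  <2:foll b10 z>
18. deliver 3→0:  nop
19. deliver 0→1:  nop
20. deliver 2→3:  nop
21. deliver 0→3:  nop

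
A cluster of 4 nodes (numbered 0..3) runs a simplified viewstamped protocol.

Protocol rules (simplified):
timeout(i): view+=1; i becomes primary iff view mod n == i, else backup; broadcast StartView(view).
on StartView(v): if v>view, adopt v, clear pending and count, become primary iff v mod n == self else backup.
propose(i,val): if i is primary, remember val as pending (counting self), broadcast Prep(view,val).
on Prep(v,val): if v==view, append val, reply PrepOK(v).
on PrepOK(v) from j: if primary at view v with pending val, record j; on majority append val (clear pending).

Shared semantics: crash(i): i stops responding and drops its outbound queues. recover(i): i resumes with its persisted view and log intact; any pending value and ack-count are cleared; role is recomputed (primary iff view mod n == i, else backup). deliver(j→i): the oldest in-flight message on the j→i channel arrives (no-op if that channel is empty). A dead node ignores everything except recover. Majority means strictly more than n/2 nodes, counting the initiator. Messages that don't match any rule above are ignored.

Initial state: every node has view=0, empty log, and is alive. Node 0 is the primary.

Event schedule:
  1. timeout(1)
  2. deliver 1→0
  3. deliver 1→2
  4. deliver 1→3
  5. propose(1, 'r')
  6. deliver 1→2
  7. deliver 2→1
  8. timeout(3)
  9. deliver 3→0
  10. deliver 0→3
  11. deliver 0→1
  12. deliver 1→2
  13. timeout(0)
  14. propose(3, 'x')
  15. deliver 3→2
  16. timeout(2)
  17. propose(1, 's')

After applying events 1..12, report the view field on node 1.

e1 timeout(1): 1[prim,v=1,-]
e2 deliver 1→0: 0[back,v=1,-]
e3 deliver 1→2: 2[back,v=1,-]
e4 deliver 1→3: 3[back,v=1,-]
e5 propose(1,'r'): ·
e6 deliver 1→2: 2[back,v=1,r]
e7 deliver 2→1: ·
e8 timeout(3): 3[back,v=2,-]
e9 deliver 3→0: 0[back,v=2,-]
e10 deliver 0→3: ·
e11 deliver 0→1: ·
e12 deliver 1→2: ·

1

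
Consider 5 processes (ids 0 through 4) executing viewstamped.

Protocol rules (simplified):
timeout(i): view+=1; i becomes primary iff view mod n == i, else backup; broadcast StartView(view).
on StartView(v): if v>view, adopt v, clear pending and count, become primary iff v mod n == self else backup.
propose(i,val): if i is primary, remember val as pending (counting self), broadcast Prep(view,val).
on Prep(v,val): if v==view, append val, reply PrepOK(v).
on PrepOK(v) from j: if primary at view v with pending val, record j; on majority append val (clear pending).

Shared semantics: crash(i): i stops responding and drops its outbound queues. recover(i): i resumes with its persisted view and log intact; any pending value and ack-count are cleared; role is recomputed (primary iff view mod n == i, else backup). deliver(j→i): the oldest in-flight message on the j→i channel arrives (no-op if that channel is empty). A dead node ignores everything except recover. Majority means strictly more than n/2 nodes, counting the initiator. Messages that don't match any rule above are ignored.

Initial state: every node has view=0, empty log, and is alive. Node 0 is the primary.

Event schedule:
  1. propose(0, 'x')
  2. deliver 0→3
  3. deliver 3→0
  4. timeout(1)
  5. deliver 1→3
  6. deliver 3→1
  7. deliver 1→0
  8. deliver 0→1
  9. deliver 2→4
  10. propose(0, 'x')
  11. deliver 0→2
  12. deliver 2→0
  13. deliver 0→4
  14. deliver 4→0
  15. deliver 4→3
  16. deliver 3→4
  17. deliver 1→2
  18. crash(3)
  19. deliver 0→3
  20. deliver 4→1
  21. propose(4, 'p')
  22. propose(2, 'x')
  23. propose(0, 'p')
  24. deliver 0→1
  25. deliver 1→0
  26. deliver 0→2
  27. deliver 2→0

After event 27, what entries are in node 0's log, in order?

1. propose(0,'x'):  nop
2. deliver 0→3:  <3:back v0 x>
3. deliver 3→0:  nop
4. timeout(1):  <1:prim v1 ->
5. deliver 1→3:  <3:back v1 x>
6. deliver 3→1:  nop
7. deliver 1→0:  <0:back v1 ->
8. deliver 0→1:  nop
9. deliver 2→4:  nop
10. propose(0,'x'):  nop
11. deliver 0→2:  <2:back v0 x>
12. deliver 2→0:  nop
13. deliver 0→4:  <4:back v0 x>
14. deliver 4→0:  nop
15. deliver 4→3:  nop
16. deliver 3→4:  nop
17. deliver 1→2:  <2:back v1 x>
18. crash(3):  <3:✗back v1 x>
19. deliver 0→3:  nop
20. deliver 4→1:  nop
21. propose(4,'p'):  nop
22. propose(2,'x'):  nop
23. propose(0,'p'):  nop
24. deliver 0→1:  nop
25. deliver 1→0:  nop
26. deliver 0→2:  nop
27. deliver 2→0:  nop

empty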